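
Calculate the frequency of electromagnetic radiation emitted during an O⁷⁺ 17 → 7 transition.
3.568e+15 Hz

First, find the transition energy:
E_17 = -13.6057 × 8² / 17² = -3.01303 eV
E_7 = -13.6057 × 8² / 7² = -17.77071 eV
|ΔE| = |E_7 - E_17| = 14.75768 eV

Convert to Joules: E = 14.75768 eV × (1.602177 × 10⁻¹⁹ J/eV) = 2.36444e-18 J

Using E = hf:
f = E/h = 2.36444e-18 J / (6.62607 × 10⁻³⁴ J·s)
f = 3.568e+15 Hz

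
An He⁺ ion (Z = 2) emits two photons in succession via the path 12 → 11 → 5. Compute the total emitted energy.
1.798976 eV

The energy levels of He⁺ are E_n = -13.6057 × 2² / n² eV.

First transition (12 → 11):
ΔE₁ = |E_11 - E_12|
ΔE₁ = |-0.449775206612 - (-0.377936111111)| = 0.071839096 eV

Second transition (11 → 5):
ΔE₂ = |E_5 - E_11|
ΔE₂ = |-2.176912000000 - (-0.449775206612)| = 1.727136793 eV

Total energy released:
E_total = ΔE₁ + ΔE₂ = 0.071839096 + 1.727136793 = 1.798976 eV

Note: This equals the direct transition 12 → 5: 1.798976 eV ✓
Energy is conserved regardless of the path taken.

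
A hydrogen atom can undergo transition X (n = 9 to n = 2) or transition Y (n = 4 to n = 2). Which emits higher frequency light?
9 → 2

Calculate the energy for each transition:

Transition 9 → 2:
ΔE₁ = |E_2 - E_9| = |-13.6057/2² - (-13.6057/9²)|
ΔE₁ = |-3.401425000000 - (-0.167971604938)| = 3.233453395 eV

Transition 4 → 2:
ΔE₂ = |E_2 - E_4| = |-13.6057/2² - (-13.6057/4²)|
ΔE₂ = |-3.401425000000 - (-0.850356250000)| = 2.551068750 eV

Since 3.233453395 eV > 2.551068750 eV, the transition 9 → 2 emits the more energetic photon.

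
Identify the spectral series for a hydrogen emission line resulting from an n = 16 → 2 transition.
Balmer series

The spectral series in hydrogen are named based on the final (lower) energy level:
- Lyman series: n_final = 1 (ultraviolet)
- Balmer series: n_final = 2 (visible/near-UV)
- Paschen series: n_final = 3 (infrared)
- Brackett series: n_final = 4 (infrared)
- Pfund series: n_final = 5 (far infrared)

Since this transition ends at n = 2, it belongs to the Balmer series.

For reference, this 16 → 2 line has photon energy
ΔE = 13.6057 eV × (1/2² - 1/16²) = 3.3482777 eV,
corresponding to wavelength λ = hc/ΔE = 1239.84 eV·nm / 3.3482777 eV = 370.292 nm in the visible/near-UV region.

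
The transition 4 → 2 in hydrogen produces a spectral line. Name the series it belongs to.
Balmer series

The spectral series in hydrogen are named based on the final (lower) energy level:
- Lyman series: n_final = 1 (ultraviolet)
- Balmer series: n_final = 2 (visible/near-UV)
- Paschen series: n_final = 3 (infrared)
- Brackett series: n_final = 4 (infrared)
- Pfund series: n_final = 5 (far infrared)

Since this transition ends at n = 2, it belongs to the Balmer series.

For reference, this 4 → 2 line has photon energy
ΔE = 13.6057 eV × (1/2² - 1/4²) = 2.551068750 eV,
corresponding to wavelength λ = hc/ΔE = 1239.84 eV·nm / 2.551068750 eV = 486.00807 nm in the visible/near-UV region.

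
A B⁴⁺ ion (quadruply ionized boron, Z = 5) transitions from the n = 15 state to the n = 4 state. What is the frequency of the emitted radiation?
4.77484e+15 Hz

First, find the transition energy:
E_15 = -13.6057 × 5² / 15² = -1.5117444 eV
E_4 = -13.6057 × 5² / 4² = -21.2589063 eV
|ΔE| = |E_4 - E_15| = 19.7471619 eV

Convert to Joules: E = 19.7471619 eV × (1.602177 × 10⁻¹⁹ J/eV) = 3.1638449e-18 J

Using E = hf:
f = E/h = 3.1638449e-18 J / (6.62607 × 10⁻³⁴ J·s)
f = 4.77484e+15 Hz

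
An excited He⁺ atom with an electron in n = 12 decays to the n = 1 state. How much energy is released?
54.044864 eV

The energy levels are E_n = -13.6057 Z² eV / n².

Energy at n = 12: E_12 = -13.6057 × 2² / 12² = -0.377936111 eV
Energy at n = 1: E_1 = -13.6057 × 2² / 1² = -54.422800000 eV

For emission (electron falling to lower state), the photon energy is:
E_photon = E_12 - E_1 = |-0.377936111 - (-54.422800000)|
E_photon = 54.044864 eV

This energy is carried away by the emitted photon.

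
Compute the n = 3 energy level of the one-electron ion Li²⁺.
-13.61 eV

For hydrogen-like ions, the energy levels scale with Z²:
E_n = -13.6057 Z² / n² eV

For Li²⁺ (Z = 3) at n = 3:
E_3 = -13.6057 × 3² / 3²
E_3 = -13.6057 × 9 / 9
E_3 = -122.4513 / 9
E_3 = -13.61 eV

The energy is 9 times more negative than hydrogen at the same n due to the stronger nuclear charge.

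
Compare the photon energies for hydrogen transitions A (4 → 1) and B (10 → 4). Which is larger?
4 → 1

Calculate the energy for each transition:

Transition 4 → 1:
ΔE₁ = |E_1 - E_4| = |-13.6057/1² - (-13.6057/4²)|
ΔE₁ = |-13.60570000 - (-0.85035625)| = 12.75534 eV

Transition 10 → 4:
ΔE₂ = |E_4 - E_10| = |-13.6057/4² - (-13.6057/10²)|
ΔE₂ = |-0.85035625 - (-0.13605700)| = 0.71430 eV

Since 12.75534 eV > 0.71430 eV, the transition 4 → 1 emits the more energetic photon.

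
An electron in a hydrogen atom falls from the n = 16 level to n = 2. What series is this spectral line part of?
Balmer series

The spectral series in hydrogen are named based on the final (lower) energy level:
- Lyman series: n_final = 1 (ultraviolet)
- Balmer series: n_final = 2 (visible/near-UV)
- Paschen series: n_final = 3 (infrared)
- Brackett series: n_final = 4 (infrared)
- Pfund series: n_final = 5 (far infrared)

Since this transition ends at n = 2, it belongs to the Balmer series.

For reference, this 16 → 2 line has photon energy
ΔE = 13.6057 eV × (1/2² - 1/16²) = 3.348277734 eV,
corresponding to wavelength λ = hc/ΔE = 1239.84 eV·nm / 3.348277734 eV = 370.29186 nm in the visible/near-UV region.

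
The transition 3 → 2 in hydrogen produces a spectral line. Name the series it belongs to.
Balmer series

The spectral series in hydrogen are named based on the final (lower) energy level:
- Lyman series: n_final = 1 (ultraviolet)
- Balmer series: n_final = 2 (visible/near-UV)
- Paschen series: n_final = 3 (infrared)
- Brackett series: n_final = 4 (infrared)
- Pfund series: n_final = 5 (far infrared)

Since this transition ends at n = 2, it belongs to the Balmer series.

For reference, this 3 → 2 line has photon energy
ΔE = 13.6057 eV × (1/2² - 1/3²) = 1.8896806 eV,
corresponding to wavelength λ = hc/ΔE = 1239.84 eV·nm / 1.8896806 eV = 656.111 nm in the visible/near-UV region.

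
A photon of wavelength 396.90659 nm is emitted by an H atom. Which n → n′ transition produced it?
n = 7 → n = 2

First, find the photon energy from the wavelength (hc = 1239.84 eV·nm):
E = hc/λ = 1239.84 eV·nm / 396.90659 nm = 3.1237577 eV

The energy levels of hydrogen satisfy E_n = -13.6057 / n² eV, so an emission n_i → n_f releases
ΔE = 13.6057 × (1/n_f² − 1/n_i²) eV.

Setting ΔE equal to the photon energy:
1/n_f² − 1/n_i² = 3.1237577 / 13.6057 = 0.22959184

Since 1/n_i² must be positive, we need 1/n_f² > 0.22959184, i.e. n_f ≤ 2. For each allowed n_f, solve n_i = (1/n_f² − 0.22959184)^(−1/2) and check whether it is a whole number:
  n_f = 1: 1/n_i² = 1.00000000 − 0.22959184 = 0.77040816 → n_i = 1.139  (not an integer) ✗
  n_f = 2: 1/n_i² = 0.25000000 − 0.22959184 = 0.02040816 → n_i = 7.000  → integer, n_i = 7 ✓

Only n_f = 2 gives an integer upper level, n_i = 7.

The transition is from n = 7 to n = 2 (emission).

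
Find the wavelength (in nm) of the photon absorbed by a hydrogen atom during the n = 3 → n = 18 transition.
843.57115 nm

First, find the transition energy using E_n = -13.6057 / n² eV:
E_3 = -13.6057 / 3² = -1.511744444 eV
E_18 = -13.6057 / 18² = -0.041992901 eV

Photon energy: |ΔE| = |E_18 - E_3| = 1.469751543 eV

Convert to wavelength using E = hc/λ with hc = 1239.84 eV·nm:
λ = hc/E = 1239.84 eV·nm / 1.469751543 eV
λ = 843.57115 nm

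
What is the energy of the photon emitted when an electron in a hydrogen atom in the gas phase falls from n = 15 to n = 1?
13.545230 eV

The energy levels are E_n = -13.6057 eV / n².

Energy at n = 15: E_15 = -13.6057 / 15² = -0.060469778 eV
Energy at n = 1: E_1 = -13.6057 / 1² = -13.605700000 eV

For emission (electron falling to lower state), the photon energy is:
E_photon = E_15 - E_1 = |-0.060469778 - (-13.605700000)|
E_photon = 13.545230 eV

This energy is carried away by the emitted photon.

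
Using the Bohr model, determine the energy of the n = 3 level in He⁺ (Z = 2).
-6.0470 eV

For hydrogen-like ions, the energy levels scale with Z²:
E_n = -13.6057 Z² / n² eV

For He⁺ (Z = 2) at n = 3:
E_3 = -13.6057 × 2² / 3²
E_3 = -13.6057 × 4 / 9
E_3 = -54.4228 / 9
E_3 = -6.0470 eV

The energy is 4 times more negative than hydrogen at the same n due to the stronger nuclear charge.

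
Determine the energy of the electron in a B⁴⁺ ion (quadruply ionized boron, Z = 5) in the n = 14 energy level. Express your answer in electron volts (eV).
-1.73542 eV

The energy levels of a hydrogen-like atom are given by:
E_n = -13.6057 Z² / n² eV  (with Z = 5 for B⁴⁺)

For n = 14:
E_14 = -13.6057 × 5² / 14²
E_14 = -13.6057 × 25 / 196
E_14 = -1.73542 eV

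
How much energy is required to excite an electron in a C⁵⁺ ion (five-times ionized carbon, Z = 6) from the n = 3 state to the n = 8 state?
46.76959 eV

The energy levels of a hydrogen-like atom are E_n = -13.6057 Z² eV / n².

Energy at n = 3: E_3 = -13.6057 × 6² / 3² = -54.42280000 eV
Energy at n = 8: E_8 = -13.6057 × 6² / 8² = -7.65320625 eV

The excitation energy is the difference:
ΔE = E_8 - E_3
ΔE = -7.65320625 - (-54.42280000)
ΔE = 46.76959 eV

Since this is positive, energy must be absorbed (photon absorption).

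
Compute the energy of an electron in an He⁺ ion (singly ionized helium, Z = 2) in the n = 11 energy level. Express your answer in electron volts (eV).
-0.449775 eV

The energy levels of a hydrogen-like atom are given by:
E_n = -13.6057 Z² / n² eV  (with Z = 2 for He⁺)

For n = 11:
E_11 = -13.6057 × 2² / 11²
E_11 = -13.6057 × 4 / 121
E_11 = -0.449775 eV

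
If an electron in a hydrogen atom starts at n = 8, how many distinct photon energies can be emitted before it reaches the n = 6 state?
3

The electron can occupy levels n = 6, 7, ..., 8 during de-excitation — that is m = 8 - 6 + 1 = 3 distinct levels.

The number of distinct spectral lines equals the number of ways to choose 2 of these m levels (each pair gives one possible emission transition):

Number of lines = m(m-1)/2 = 3×2/2 = 3

These correspond to all possible transitions between the 3 levels:
8 → 7, 8 → 6, 7 → 6

Each transition produces a photon with a unique energy (and thus wavelength). This count does not depend on Z.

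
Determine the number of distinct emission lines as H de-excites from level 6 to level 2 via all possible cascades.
10

The electron can occupy levels n = 2, 3, ..., 6 during de-excitation — that is m = 6 - 2 + 1 = 5 distinct levels.

The number of distinct spectral lines equals the number of ways to choose 2 of these m levels (each pair gives one possible emission transition):

Number of lines = m(m-1)/2 = 5×4/2 = 10

These correspond to all possible transitions between the 5 levels:
6 → 5, 6 → 4, 6 → 3, 6 → 2, 5 → 4, 5 → 3, 5 → 2, 4 → 3...

Each transition produces a photon with a unique energy (and thus wavelength). This count does not depend on Z.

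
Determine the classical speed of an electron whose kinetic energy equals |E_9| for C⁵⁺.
1.46e+06 m/s (or 0.4865% of c)

The binding energy at n = 9 for C⁵⁺ is:
E_9 = -13.6057 × 6²/9² = -6.046978 eV
|E_9| = 6.046978 eV

Convert to Joules:
KE = 6.046978 eV × (1.602177 × 10⁻¹⁹ J/eV) = 9.6883e-19 J

Using KE = ½mv²:
v = √(2·KE/m_e)
v = √(2 × 9.6883e-19 J / 9.10938 × 10⁻³¹ kg)
v = 1.46e+06 m/s

This is approximately 0.4865% the speed of light.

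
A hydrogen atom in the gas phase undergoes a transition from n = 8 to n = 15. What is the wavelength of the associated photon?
8150.44590 nm

First, find the transition energy using E_n = -13.6057 / n² eV:
E_8 = -13.6057 / 8² = -0.21258906250 eV
E_15 = -13.6057 / 15² = -0.06046977778 eV

Photon energy: |ΔE| = |E_15 - E_8| = 0.15211928472 eV

Convert to wavelength using E = hc/λ with hc = 1239.84 eV·nm:
λ = hc/E = 1239.84 eV·nm / 0.15211928472 eV
λ = 8150.44590 nm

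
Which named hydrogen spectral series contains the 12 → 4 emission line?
Brackett series

The spectral series in hydrogen are named based on the final (lower) energy level:
- Lyman series: n_final = 1 (ultraviolet)
- Balmer series: n_final = 2 (visible/near-UV)
- Paschen series: n_final = 3 (infrared)
- Brackett series: n_final = 4 (infrared)
- Pfund series: n_final = 5 (far infrared)

Since this transition ends at n = 4, it belongs to the Brackett series.

For reference, this 12 → 4 line has photon energy
ΔE = 13.6057 eV × (1/4² - 1/12²) = 0.75587222 eV,
corresponding to wavelength λ = hc/ΔE = 1239.84 eV·nm / 0.75587222 eV = 1640.28 nm in the infrared region.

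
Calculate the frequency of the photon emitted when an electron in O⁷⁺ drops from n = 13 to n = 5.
7.176e+15 Hz

First, find the transition energy:
E_13 = -13.6057 × 8² / 13² = -5.15245 eV
E_5 = -13.6057 × 8² / 5² = -34.83059 eV
|ΔE| = |E_5 - E_13| = 29.67814 eV

Convert to Joules: E = 29.67814 eV × (1.602177 × 10⁻¹⁹ J/eV) = 4.75496e-18 J

Using E = hf:
f = E/h = 4.75496e-18 J / (6.62607 × 10⁻³⁴ J·s)
f = 7.176e+15 Hz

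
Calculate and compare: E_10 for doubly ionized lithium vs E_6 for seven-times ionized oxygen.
O⁷⁺ at n = 6 (E = -24.1879 eV)

Using E_n = -13.6057 Z² / n² eV:

Li²⁺ (Z = 3) at n = 10:
E = -13.6057 × 3² / 10² = -13.6057 × 9 / 100 = -1.2245130 eV

O⁷⁺ (Z = 8) at n = 6:
E = -13.6057 × 8² / 6² = -13.6057 × 64 / 36 = -24.1879111 eV

Since -24.1879111 eV < -1.2245130 eV,
O⁷⁺ at n = 6 is more tightly bound (requires more energy to ionize).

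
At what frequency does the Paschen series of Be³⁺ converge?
5.849e+15 Hz

The series limit corresponds to the transition from n = ∞ to n = 3.
This is the highest energy (shortest wavelength) transition in the Paschen series.

E_∞ = 0 eV
E_3 = -13.6057 × 4² / 3² = -24.18791 eV

Energy at series limit:
ΔE = E_∞ - E_3 = 0 - (-24.18791) = 24.18791 eV
E = 24.18791 eV × (1.602177 × 10⁻¹⁹ J/eV) = 3.87533e-18 J
f = E/h = 3.87533e-18 J / (6.62607 × 10⁻³⁴ J·s) = 5.849e+15 Hz

This energy equals the ionization energy from the n = 3 state of Be³⁺.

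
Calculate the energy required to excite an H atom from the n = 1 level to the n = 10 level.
13.4696 eV

The energy levels of a hydrogen-like atom are E_n = -13.6057 eV / n².

Energy at n = 1: E_1 = -13.6057 / 1² = -13.6057000 eV
Energy at n = 10: E_10 = -13.6057 / 10² = -0.1360570 eV

The excitation energy is the difference:
ΔE = E_10 - E_1
ΔE = -0.1360570 - (-13.6057000)
ΔE = 13.4696 eV

Since this is positive, energy must be absorbed (photon absorption).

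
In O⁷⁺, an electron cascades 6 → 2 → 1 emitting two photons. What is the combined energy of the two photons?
846.576889 eV

The energy levels of O⁷⁺ are E_n = -13.6057 × 8² / n² eV.

First transition (6 → 2):
ΔE₁ = |E_2 - E_6|
ΔE₁ = |-217.691200000000 - (-24.187911111111)| = 193.503288889 eV

Second transition (2 → 1):
ΔE₂ = |E_1 - E_2|
ΔE₂ = |-870.764800000000 - (-217.691200000000)| = 653.073600000 eV

Total energy released:
E_total = ΔE₁ + ΔE₂ = 193.503288889 + 653.073600000 = 846.576889 eV

Note: This equals the direct transition 6 → 1: 846.576889 eV ✓
Energy is conserved regardless of the path taken.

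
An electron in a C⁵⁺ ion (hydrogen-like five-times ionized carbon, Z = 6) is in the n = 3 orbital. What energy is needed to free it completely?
54.42 eV

The ionization energy is the energy needed to remove the electron completely (n → ∞).

For a hydrogen-like ion with Z = 6, E_n = -13.6057 Z² / n² eV.

At n = 3: E_3 = -13.6057 × 6² / 3² = -54.42280 eV
At n = ∞: E_∞ = 0 eV

Ionization energy = E_∞ - E_3 = 0 - (-54.42280) = 54.42280 eV
Ionization energy ≈ 54.42 eV

This is also called the binding energy of the electron in state n = 3.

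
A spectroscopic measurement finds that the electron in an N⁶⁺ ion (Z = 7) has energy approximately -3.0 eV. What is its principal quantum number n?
n = 15

The exact energy levels follow E_n = -13.6057 Z² / n² eV with Z = 7.

The measured value (-3.0 eV) is reported to only 2 significant figures, so we must test candidate n values and see which one matches to that precision.

Candidate energies:
  n = 13:  E = -13.6057 × 7² / 13² = -3.94485 eV
  n = 14:  E = -13.6057 × 7² / 14² = -3.40143 eV
  n = 15:  E = -13.6057 × 7² / 15² = -2.96302 eV  ← matches
  n = 16:  E = -13.6057 × 7² / 16² = -2.60422 eV
  n = 17:  E = -13.6057 × 7² / 17² = -2.30685 eV

Checking against the measurement of -3.0 eV (2 sig figs), only n = 15 agrees:
E_15 = -2.96302 eV, which rounds to -3.0 eV ✓

Therefore n = 15.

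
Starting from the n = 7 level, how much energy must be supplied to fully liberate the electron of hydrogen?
0.277667 eV

The ionization energy is the energy needed to remove the electron completely (n → ∞).

For hydrogen, E_n = -13.6057 eV / n².

At n = 7: E_7 = -13.6057 / 7² = -0.277667347 eV
At n = ∞: E_∞ = 0 eV

Ionization energy = E_∞ - E_7 = 0 - (-0.277667347) = 0.277667347 eV
Ionization energy ≈ 0.277667 eV

This is also called the binding energy of the electron in state n = 7.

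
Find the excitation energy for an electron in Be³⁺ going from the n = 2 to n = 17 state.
53.6695 eV

The energy levels of a hydrogen-like atom are E_n = -13.6057 Z² eV / n².

Energy at n = 2: E_2 = -13.6057 × 4² / 2² = -54.4228000 eV
Energy at n = 17: E_17 = -13.6057 × 4² / 17² = -0.7532567 eV

The excitation energy is the difference:
ΔE = E_17 - E_2
ΔE = -0.7532567 - (-54.4228000)
ΔE = 53.6695 eV

Since this is positive, energy must be absorbed (photon absorption).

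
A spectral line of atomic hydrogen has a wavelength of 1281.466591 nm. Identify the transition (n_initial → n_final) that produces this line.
n = 5 → n = 3

First, find the photon energy from the wavelength (hc = 1239.84 eV·nm):
E = hc/λ = 1239.84 eV·nm / 1281.466591 nm = 0.96751644 eV

The energy levels of hydrogen satisfy E_n = -13.6057 / n² eV, so an emission n_i → n_f releases
ΔE = 13.6057 × (1/n_f² − 1/n_i²) eV.

Setting ΔE equal to the photon energy:
1/n_f² − 1/n_i² = 0.96751644 / 13.6057 = 0.071111111

Since 1/n_i² must be positive, we need 1/n_f² > 0.071111111, i.e. n_f ≤ 3. For each allowed n_f, solve n_i = (1/n_f² − 0.071111111)^(−1/2) and check whether it is a whole number:
  n_f = 1: 1/n_i² = 1.000000000 − 0.071111111 = 0.928888889 → n_i = 1.038  (not an integer) ✗
  n_f = 2: 1/n_i² = 0.250000000 − 0.071111111 = 0.178888889 → n_i = 2.364  (not an integer) ✗
  n_f = 3: 1/n_i² = 0.111111111 − 0.071111111 = 0.040000000 → n_i = 5.000  → integer, n_i = 5 ✓

Only n_f = 3 gives an integer upper level, n_i = 5.

The transition is from n = 5 to n = 3 (emission).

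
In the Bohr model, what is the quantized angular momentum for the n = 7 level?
7.3820e-34 J·s (or 7ℏ)

In the Bohr model, angular momentum is quantized:
L = nℏ

where ℏ = h/(2π) = 1.054572e-34 J·s

For n = 7:
L = 7 × 1.054572e-34 J·s
L = 7.3820e-34 J·s

This can also be written as L = 7ℏ.
The angular momentum is an integer multiple of the reduced Planck constant.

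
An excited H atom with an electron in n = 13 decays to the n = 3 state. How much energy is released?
1.43 eV

The energy levels are E_n = -13.6057 eV / n².

Energy at n = 13: E_13 = -13.6057 / 13² = -0.08051 eV
Energy at n = 3: E_3 = -13.6057 / 3² = -1.51174 eV

For emission (electron falling to lower state), the photon energy is:
E_photon = E_13 - E_3 = |-0.08051 - (-1.51174)|
E_photon = 1.43 eV

This energy is carried away by the emitted photon.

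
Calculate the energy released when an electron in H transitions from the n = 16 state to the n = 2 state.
3.3483 eV

The energy levels are E_n = -13.6057 eV / n².

Energy at n = 16: E_16 = -13.6057 / 16² = -0.0531473 eV
Energy at n = 2: E_2 = -13.6057 / 2² = -3.4014250 eV

For emission (electron falling to lower state), the photon energy is:
E_photon = E_16 - E_2 = |-0.0531473 - (-3.4014250)|
E_photon = 3.3483 eV

This energy is carried away by the emitted photon.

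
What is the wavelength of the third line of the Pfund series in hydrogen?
3738.52362 nm

The lines of a series are numbered from the longest wavelength (smallest ΔE) outward; the third line is the transition from n = n_f + 3 to n_f.
The Pfund series has all transitions ending at n_f = 5.

For H, the third line (γ-line) is the jump from n = 8 to n = 5:
E_8 = -13.6057 / 8² = -0.21258906250 eV
E_5 = -13.6057 / 5² = -0.54422800000 eV
ΔE = E_8 - E_5 = 0.33163893750 eV

λ = hc/E = 1239.84 eV·nm / 0.33163893750 eV
λ = 3738.52362 nm

This is the γ-line of the Pfund series in H.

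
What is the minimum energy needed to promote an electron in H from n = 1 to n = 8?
13.39311 eV

The energy levels of a hydrogen-like atom are E_n = -13.6057 eV / n².

Energy at n = 1: E_1 = -13.6057 / 1² = -13.60570000 eV
Energy at n = 8: E_8 = -13.6057 / 8² = -0.21258906 eV

The excitation energy is the difference:
ΔE = E_8 - E_1
ΔE = -0.21258906 - (-13.60570000)
ΔE = 13.39311 eV

Since this is positive, energy must be absorbed (photon absorption).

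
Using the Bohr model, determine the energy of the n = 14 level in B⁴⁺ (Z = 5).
-1.735 eV

For hydrogen-like ions, the energy levels scale with Z²:
E_n = -13.6057 Z² / n² eV

For B⁴⁺ (Z = 5) at n = 14:
E_14 = -13.6057 × 5² / 14²
E_14 = -13.6057 × 25 / 196
E_14 = -340.1425 / 196
E_14 = -1.735 eV

The energy is 25 times more negative than hydrogen at the same n due to the stronger nuclear charge.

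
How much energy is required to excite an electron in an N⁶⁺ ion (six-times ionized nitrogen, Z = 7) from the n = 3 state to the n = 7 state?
60.46978 eV

The energy levels of a hydrogen-like atom are E_n = -13.6057 Z² eV / n².

Energy at n = 3: E_3 = -13.6057 × 7² / 3² = -74.07547778 eV
Energy at n = 7: E_7 = -13.6057 × 7² / 7² = -13.60570000 eV

The excitation energy is the difference:
ΔE = E_7 - E_3
ΔE = -13.60570000 - (-74.07547778)
ΔE = 60.46978 eV

Since this is positive, energy must be absorbed (photon absorption).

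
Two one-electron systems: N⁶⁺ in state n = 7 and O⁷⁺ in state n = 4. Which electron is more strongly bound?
O⁷⁺ at n = 4 (E = -54.423 eV)

Using E_n = -13.6057 Z² / n² eV:

N⁶⁺ (Z = 7) at n = 7:
E = -13.6057 × 7² / 7² = -13.6057 × 49 / 49 = -13.605700 eV

O⁷⁺ (Z = 8) at n = 4:
E = -13.6057 × 8² / 4² = -13.6057 × 64 / 16 = -54.422800 eV

Since -54.422800 eV < -13.605700 eV,
O⁷⁺ at n = 4 is more tightly bound (requires more energy to ionize).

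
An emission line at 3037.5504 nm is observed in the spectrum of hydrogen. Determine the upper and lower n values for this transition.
n = 10 → n = 5

First, find the photon energy from the wavelength (hc = 1239.84 eV·nm):
E = hc/λ = 1239.84 eV·nm / 3037.5504 nm = 0.40817101 eV

The energy levels of hydrogen satisfy E_n = -13.6057 / n² eV, so an emission n_i → n_f releases
ΔE = 13.6057 × (1/n_f² − 1/n_i²) eV.

Setting ΔE equal to the photon energy:
1/n_f² − 1/n_i² = 0.40817101 / 13.6057 = 0.030000001

Since 1/n_i² must be positive, we need 1/n_f² > 0.030000001, i.e. n_f ≤ 5. For each allowed n_f, solve n_i = (1/n_f² − 0.030000001)^(−1/2) and check whether it is a whole number:
  n_f = 1: 1/n_i² = 1.000000000 − 0.030000001 = 0.969999999 → n_i = 1.015  (not an integer) ✗
  n_f = 2: 1/n_i² = 0.250000000 − 0.030000001 = 0.219999999 → n_i = 2.132  (not an integer) ✗
  n_f = 3: 1/n_i² = 0.111111111 − 0.030000001 = 0.081111110 → n_i = 3.511  (not an integer) ✗
  n_f = 4: 1/n_i² = 0.062500000 − 0.030000001 = 0.032499999 → n_i = 5.547  (not an integer) ✗
  n_f = 5: 1/n_i² = 0.040000000 − 0.030000001 = 0.009999999 → n_i = 10.000  → integer, n_i = 10 ✓

Only n_f = 5 gives an integer upper level, n_i = 10.

The transition is from n = 10 to n = 5 (emission).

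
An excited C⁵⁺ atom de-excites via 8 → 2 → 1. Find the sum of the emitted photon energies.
482.15199 eV

The energy levels of C⁵⁺ are E_n = -13.6057 × 6² / n² eV.

First transition (8 → 2):
ΔE₁ = |E_2 - E_8|
ΔE₁ = |-122.45130000000 - (-7.65320625000)| = 114.79809375 eV

Second transition (2 → 1):
ΔE₂ = |E_1 - E_2|
ΔE₂ = |-489.80520000000 - (-122.45130000000)| = 367.35390000 eV

Total energy released:
E_total = ΔE₁ + ΔE₂ = 114.79809375 + 367.35390000 = 482.15199 eV

Note: This equals the direct transition 8 → 1: 482.15199 eV ✓
Energy is conserved regardless of the path taken.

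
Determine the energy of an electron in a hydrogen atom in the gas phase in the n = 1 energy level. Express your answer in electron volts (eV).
-13.605700 eV

The energy levels of a hydrogen-like atom are given by:
E_n = -13.6057 eV / n²

For n = 1:
E_1 = -13.6057 eV / 1²
E_1 = -13.6057 eV / 1
E_1 = -13.605700 eV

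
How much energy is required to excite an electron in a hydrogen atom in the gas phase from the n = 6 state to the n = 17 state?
0.331 eV

The energy levels of a hydrogen-like atom are E_n = -13.6057 eV / n².

Energy at n = 6: E_6 = -13.6057 / 6² = -0.377936 eV
Energy at n = 17: E_17 = -13.6057 / 17² = -0.047079 eV

The excitation energy is the difference:
ΔE = E_17 - E_6
ΔE = -0.047079 - (-0.377936)
ΔE = 0.331 eV

Since this is positive, energy must be absorbed (photon absorption).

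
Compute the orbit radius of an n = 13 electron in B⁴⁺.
1.7886 nm (or 17.8862 Å)

The Bohr radius formula is:
r_n = n² a₀ / Z

where a₀ = 0.0529177 nm is the Bohr radius.

For B⁴⁺ (Z = 5) at n = 13:
r_13 = 13² × 0.0529177 nm / 5
r_13 = 169 × 0.0529177 nm / 5
r_13 = 8.94309 nm / 5
r_13 = 1.7886 nm

The electron orbits at approximately 1.7886 nm from the nucleus.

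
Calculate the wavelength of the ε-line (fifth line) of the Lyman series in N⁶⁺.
1.91 nm

The lines of a series are numbered from the longest wavelength (smallest ΔE) outward; the fifth line is the transition from n = n_f + 5 to n_f.
The Lyman series has all transitions ending at n_f = 1.

For N⁶⁺ (Z = 7), the fifth line (ε-line) is the jump from n = 6 to n = 1:
E_6 = -13.6057 × 7² / 6² = -18.5189 eV
E_1 = -13.6057 × 7² / 1² = -666.6793 eV
ΔE = E_6 - E_1 = 648.1604 eV

λ = hc/E = 1239.84 eV·nm / 648.1604 eV
λ = 1.91 nm

This is the ε-line of the Lyman series in N⁶⁺.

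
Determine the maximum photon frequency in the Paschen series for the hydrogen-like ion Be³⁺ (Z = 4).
5.84861e+15 Hz

The series limit corresponds to the transition from n = ∞ to n = 3.
This is the highest energy (shortest wavelength) transition in the Paschen series.

E_∞ = 0 eV
E_3 = -13.6057 × 4² / 3² = -24.1879111 eV

Energy at series limit:
ΔE = E_∞ - E_3 = 0 - (-24.1879111) = 24.1879111 eV
E = 24.1879111 eV × (1.602177 × 10⁻¹⁹ J/eV) = 3.8753315e-18 J
f = E/h = 3.8753315e-18 J / (6.62607 × 10⁻³⁴ J·s) = 5.84861e+15 Hz

This energy equals the ionization energy from the n = 3 state of Be³⁺.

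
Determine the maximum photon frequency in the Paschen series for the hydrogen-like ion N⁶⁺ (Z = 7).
1.79e+16 Hz

The series limit corresponds to the transition from n = ∞ to n = 3.
This is the highest energy (shortest wavelength) transition in the Paschen series.

E_∞ = 0 eV
E_3 = -13.6057 × 7² / 3² = -74.075478 eV

Energy at series limit:
ΔE = E_∞ - E_3 = 0 - (-74.075478) = 74.075478 eV
E = 74.075478 eV × (1.602177 × 10⁻¹⁹ J/eV) = 1.1868e-17 J
f = E/h = 1.1868e-17 J / (6.62607 × 10⁻³⁴ J·s) = 1.79e+16 Hz

This energy equals the ionization energy from the n = 3 state of N⁶⁺.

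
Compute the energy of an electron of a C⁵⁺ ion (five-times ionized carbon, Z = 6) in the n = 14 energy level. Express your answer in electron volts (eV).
-2.499006 eV

The energy levels of a hydrogen-like atom are given by:
E_n = -13.6057 Z² / n² eV  (with Z = 6 for C⁵⁺)

For n = 14:
E_14 = -13.6057 × 6² / 14²
E_14 = -13.6057 × 36 / 196
E_14 = -2.499006 eV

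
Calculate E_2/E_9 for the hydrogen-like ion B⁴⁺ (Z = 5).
20.250000

Using E_n = -13.6057 Z² / n² eV with Z = 5:

E_2 = -13.6057 × 5² / 2² = -340.1425 / 4 = -85.035625000000 eV
E_9 = -13.6057 × 5² / 9² = -340.1425 / 81 = -4.199290123457 eV

The ratio is:
E_2/E_9 = (-85.035625000000) / (-4.199290123457)
E_2/E_9 = (-340.1425/4) / (-340.1425/81)
E_2/E_9 = 81/4
E_2/E_9 = 20.250000
(Note: the Z² factors cancel in the ratio.)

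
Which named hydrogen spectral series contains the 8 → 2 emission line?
Balmer series

The spectral series in hydrogen are named based on the final (lower) energy level:
- Lyman series: n_final = 1 (ultraviolet)
- Balmer series: n_final = 2 (visible/near-UV)
- Paschen series: n_final = 3 (infrared)
- Brackett series: n_final = 4 (infrared)
- Pfund series: n_final = 5 (far infrared)

Since this transition ends at n = 2, it belongs to the Balmer series.

For reference, this 8 → 2 line has photon energy
ΔE = 13.6057 eV × (1/2² - 1/8²) = 3.188836 eV,
corresponding to wavelength λ = hc/ΔE = 1239.84 eV·nm / 3.188836 eV = 388.81 nm in the visible/near-UV region.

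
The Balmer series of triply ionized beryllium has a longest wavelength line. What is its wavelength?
41.00693 nm

The longest wavelength corresponds to the smallest energy transition in the series.
The Balmer series has all transitions ending at n_f = 2.

For Be³⁺ (Z = 4), the first line (α-line) is the jump from n = 3 to n = 2:
E_3 = -13.6057 × 4² / 3² = -24.1879111 eV
E_2 = -13.6057 × 4² / 2² = -54.4228000 eV
ΔE = E_3 - E_2 = 30.2348889 eV

λ = hc/E = 1239.84 eV·nm / 30.2348889 eV
λ = 41.00693 nm

This is the α-line of the Balmer series in Be³⁺.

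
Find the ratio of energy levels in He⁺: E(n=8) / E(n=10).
1.5625

Using E_n = -13.6057 Z² / n² eV with Z = 2:

E_8 = -13.6057 × 2² / 8² = -54.4228 / 64 = -0.8503562500 eV
E_10 = -13.6057 × 2² / 10² = -54.4228 / 100 = -0.5442280000 eV

The ratio is:
E_8/E_10 = (-0.8503562500) / (-0.5442280000)
E_8/E_10 = (-54.4228/64) / (-54.4228/100)
E_8/E_10 = 100/64
E_8/E_10 = 1.5625
(Note: the Z² factors cancel in the ratio.)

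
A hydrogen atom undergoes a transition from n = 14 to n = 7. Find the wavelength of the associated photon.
5953.60 nm

First, find the transition energy using E_n = -13.6057 / n² eV:
E_14 = -13.6057 / 14² = -0.06941684 eV
E_7 = -13.6057 / 7² = -0.27766735 eV

Photon energy: |ΔE| = |E_7 - E_14| = 0.20825051 eV

Convert to wavelength using E = hc/λ with hc = 1239.84 eV·nm:
λ = hc/E = 1239.84 eV·nm / 0.20825051 eV
λ = 5953.60 nm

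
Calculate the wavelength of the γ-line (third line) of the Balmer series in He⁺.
108.48 nm

The lines of a series are numbered from the longest wavelength (smallest ΔE) outward; the third line is the transition from n = n_f + 3 to n_f.
The Balmer series has all transitions ending at n_f = 2.

For He⁺ (Z = 2), the third line (γ-line) is the jump from n = 5 to n = 2:
E_5 = -13.6057 × 2² / 5² = -2.17691 eV
E_2 = -13.6057 × 2² / 2² = -13.60570 eV
ΔE = E_5 - E_2 = 11.42879 eV

λ = hc/E = 1239.84 eV·nm / 11.42879 eV
λ = 108.48 nm

This is the γ-line of the Balmer series in He⁺.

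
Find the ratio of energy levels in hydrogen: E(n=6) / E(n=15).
6.25000

Using E_n = -13.6057 Z² / n² eV with Z = 1:

E_6 = -13.6057 / 6² = -13.6057 / 36 = -0.37793611111 eV
E_15 = -13.6057 / 15² = -13.6057 / 225 = -0.06046977778 eV

The ratio is:
E_6/E_15 = (-0.37793611111) / (-0.06046977778)
E_6/E_15 = (-13.6057/36) / (-13.6057/225)
E_6/E_15 = 225/36
E_6/E_15 = 6.25000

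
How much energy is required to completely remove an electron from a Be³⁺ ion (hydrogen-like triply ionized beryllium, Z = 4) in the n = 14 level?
1.11 eV

The ionization energy is the energy needed to remove the electron completely (n → ∞).

For a hydrogen-like ion with Z = 4, E_n = -13.6057 Z² / n² eV.

At n = 14: E_14 = -13.6057 × 4² / 14² = -1.11067 eV
At n = ∞: E_∞ = 0 eV

Ionization energy = E_∞ - E_14 = 0 - (-1.11067) = 1.11067 eV
Ionization energy ≈ 1.11 eV

This is also called the binding energy of the electron in state n = 14.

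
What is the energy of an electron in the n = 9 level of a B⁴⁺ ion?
-4.199290 eV

For hydrogen-like ions, the energy levels scale with Z²:
E_n = -13.6057 Z² / n² eV

For B⁴⁺ (Z = 5) at n = 9:
E_9 = -13.6057 × 5² / 9²
E_9 = -13.6057 × 25 / 81
E_9 = -340.1425 / 81
E_9 = -4.199290 eV

The energy is 25 times more negative than hydrogen at the same n due to the stronger nuclear charge.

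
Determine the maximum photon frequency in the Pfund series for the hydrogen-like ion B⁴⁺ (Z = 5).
3.29e+15 Hz

The series limit corresponds to the transition from n = ∞ to n = 5.
This is the highest energy (shortest wavelength) transition in the Pfund series.

E_∞ = 0 eV
E_5 = -13.6057 × 5² / 5² = -13.60570 eV

Energy at series limit:
ΔE = E_∞ - E_5 = 0 - (-13.60570) = 13.60570 eV
E = 13.60570 eV × (1.602177 × 10⁻¹⁹ J/eV) = 2.1799e-18 J
f = E/h = 2.1799e-18 J / (6.62607 × 10⁻³⁴ J·s) = 3.29e+15 Hz

This energy equals the ionization energy from the n = 5 state of B⁴⁺.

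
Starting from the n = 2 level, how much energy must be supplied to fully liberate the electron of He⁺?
13.6057 eV

The ionization energy is the energy needed to remove the electron completely (n → ∞).

For a hydrogen-like ion with Z = 2, E_n = -13.6057 Z² / n² eV.

At n = 2: E_2 = -13.6057 × 2² / 2² = -13.6057000 eV
At n = ∞: E_∞ = 0 eV

Ionization energy = E_∞ - E_2 = 0 - (-13.6057000) = 13.6057000 eV
Ionization energy ≈ 13.6057 eV

This is also called the binding energy of the electron in state n = 2.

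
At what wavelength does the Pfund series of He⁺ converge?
569.5407 nm

The series limit corresponds to the transition from n = ∞ to n = 5.
This is the highest energy (shortest wavelength) transition in the Pfund series.

E_∞ = 0 eV
E_5 = -13.6057 × 2² / 5² = -2.17691200 eV

Energy at series limit:
ΔE = E_∞ - E_5 = 0 - (-2.17691200) = 2.17691200 eV
λ = hc/E = 1239.84 eV·nm / 2.17691200 eV = 569.5407 nm

This energy equals the ionization energy from the n = 5 state of He⁺.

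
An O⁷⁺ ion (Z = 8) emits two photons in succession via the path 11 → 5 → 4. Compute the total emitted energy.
47.226 eV

The energy levels of O⁷⁺ are E_n = -13.6057 × 8² / n² eV.

First transition (11 → 5):
ΔE₁ = |E_5 - E_11|
ΔE₁ = |-34.830592000 - (-7.196403306)| = 27.634189 eV

Second transition (5 → 4):
ΔE₂ = |E_4 - E_5|
ΔE₂ = |-54.422800000 - (-34.830592000)| = 19.592208 eV

Total energy released:
E_total = ΔE₁ + ΔE₂ = 27.634189 + 19.592208 = 47.226 eV

Note: This equals the direct transition 11 → 4: 47.226 eV ✓
Energy is conserved regardless of the path taken.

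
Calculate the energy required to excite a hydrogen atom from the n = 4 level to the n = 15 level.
0.79 eV

The energy levels of a hydrogen-like atom are E_n = -13.6057 eV / n².

Energy at n = 4: E_4 = -13.6057 / 4² = -0.85036 eV
Energy at n = 15: E_15 = -13.6057 / 15² = -0.06047 eV

The excitation energy is the difference:
ΔE = E_15 - E_4
ΔE = -0.06047 - (-0.85036)
ΔE = 0.79 eV

Since this is positive, energy must be absorbed (photon absorption).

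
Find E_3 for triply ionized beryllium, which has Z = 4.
-24.187911 eV

For hydrogen-like ions, the energy levels scale with Z²:
E_n = -13.6057 Z² / n² eV

For Be³⁺ (Z = 4) at n = 3:
E_3 = -13.6057 × 4² / 3²
E_3 = -13.6057 × 16 / 9
E_3 = -217.6912 / 9
E_3 = -24.187911 eV

The energy is 16 times more negative than hydrogen at the same n due to the stronger nuclear charge.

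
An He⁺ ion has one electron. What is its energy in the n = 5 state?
-2.177 eV

For hydrogen-like ions, the energy levels scale with Z²:
E_n = -13.6057 Z² / n² eV

For He⁺ (Z = 2) at n = 5:
E_5 = -13.6057 × 2² / 5²
E_5 = -13.6057 × 4 / 25
E_5 = -54.4228 / 25
E_5 = -2.177 eV

The energy is 4 times more negative than hydrogen at the same n due to the stronger nuclear charge.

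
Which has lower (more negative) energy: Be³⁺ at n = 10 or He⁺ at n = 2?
He⁺ at n = 2 (E = -13.61 eV)

Using E_n = -13.6057 Z² / n² eV:

Be³⁺ (Z = 4) at n = 10:
E = -13.6057 × 4² / 10² = -13.6057 × 16 / 100 = -2.17691 eV

He⁺ (Z = 2) at n = 2:
E = -13.6057 × 2² / 2² = -13.6057 × 4 / 4 = -13.60570 eV

Since -13.60570 eV < -2.17691 eV,
He⁺ at n = 2 is more tightly bound (requires more energy to ionize).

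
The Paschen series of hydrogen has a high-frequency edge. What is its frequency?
3.66e+14 Hz

The series limit corresponds to the transition from n = ∞ to n = 3.
This is the highest energy (shortest wavelength) transition in the Paschen series.

E_∞ = 0 eV
E_3 = -13.6057 / 3² = -1.51174 eV

Energy at series limit:
ΔE = E_∞ - E_3 = 0 - (-1.51174) = 1.51174 eV
E = 1.51174 eV × (1.602177 × 10⁻¹⁹ J/eV) = 2.4221e-19 J
f = E/h = 2.4221e-19 J / (6.62607 × 10⁻³⁴ J·s) = 3.66e+14 Hz

This energy equals the ionization energy from the n = 3 state of hydrogen.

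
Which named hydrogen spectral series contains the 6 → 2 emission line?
Balmer series

The spectral series in hydrogen are named based on the final (lower) energy level:
- Lyman series: n_final = 1 (ultraviolet)
- Balmer series: n_final = 2 (visible/near-UV)
- Paschen series: n_final = 3 (infrared)
- Brackett series: n_final = 4 (infrared)
- Pfund series: n_final = 5 (far infrared)

Since this transition ends at n = 2, it belongs to the Balmer series.

For reference, this 6 → 2 line has photon energy
ΔE = 13.6057 eV × (1/2² - 1/6²) = 3.0234888889 eV,
corresponding to wavelength λ = hc/ΔE = 1239.84 eV·nm / 3.0234888889 eV = 410.069309 nm in the visible/near-UV region.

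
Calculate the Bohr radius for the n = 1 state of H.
0.0529 nm (or 0.5292 Å)

The Bohr radius formula is:
r_n = n² a₀ / Z

where a₀ = 0.0529177 nm is the Bohr radius.

For H (Z = 1) at n = 1:
r_1 = 1² × 0.0529177 nm / 1
r_1 = 1 × 0.0529177 nm / 1
r_1 = 0.05292 nm / 1
r_1 = 0.0529 nm

The electron orbits at approximately 0.0529 nm from the nucleus.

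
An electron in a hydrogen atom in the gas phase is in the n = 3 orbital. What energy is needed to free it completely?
1.5117 eV

The ionization energy is the energy needed to remove the electron completely (n → ∞).

For hydrogen, E_n = -13.6057 eV / n².

At n = 3: E_3 = -13.6057 / 3² = -1.5117444 eV
At n = ∞: E_∞ = 0 eV

Ionization energy = E_∞ - E_3 = 0 - (-1.5117444) = 1.5117444 eV
Ionization energy ≈ 1.5117 eV

This is also called the binding energy of the electron in state n = 3.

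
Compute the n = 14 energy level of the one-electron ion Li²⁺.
-0.62475 eV

For hydrogen-like ions, the energy levels scale with Z²:
E_n = -13.6057 Z² / n² eV

For Li²⁺ (Z = 3) at n = 14:
E_14 = -13.6057 × 3² / 14²
E_14 = -13.6057 × 9 / 196
E_14 = -122.4513 / 196
E_14 = -0.62475 eV

The energy is 9 times more negative than hydrogen at the same n due to the stronger nuclear charge.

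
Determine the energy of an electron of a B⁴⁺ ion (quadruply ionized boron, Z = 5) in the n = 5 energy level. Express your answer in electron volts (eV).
-13.606 eV

The energy levels of a hydrogen-like atom are given by:
E_n = -13.6057 Z² / n² eV  (with Z = 5 for B⁴⁺)

For n = 5:
E_5 = -13.6057 × 5² / 5²
E_5 = -13.6057 × 25 / 25
E_5 = -13.606 eV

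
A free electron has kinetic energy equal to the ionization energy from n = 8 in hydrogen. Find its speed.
2.7346e+05 m/s (or 0.0912% of c)

The binding energy at n = 8 for hydrogen is:
E_8 = -13.6057/8² = -0.21258906 eV
|E_8| = 0.21258906 eV

Convert to Joules:
KE = 0.21258906 eV × (1.602177 × 10⁻¹⁹ J/eV) = 3.406053e-20 J

Using KE = ½mv²:
v = √(2·KE/m_e)
v = √(2 × 3.406053e-20 J / 9.10938 × 10⁻³¹ kg)
v = 2.7346e+05 m/s

This is approximately 0.0912% the speed of light.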